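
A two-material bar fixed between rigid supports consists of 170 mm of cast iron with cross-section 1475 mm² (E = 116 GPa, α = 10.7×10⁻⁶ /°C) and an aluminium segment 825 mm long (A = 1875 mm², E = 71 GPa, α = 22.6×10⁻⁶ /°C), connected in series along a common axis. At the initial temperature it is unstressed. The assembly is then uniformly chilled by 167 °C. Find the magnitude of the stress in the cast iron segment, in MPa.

σ ≈ 322 MPa (tensile)

With the walls removed the bar would change length by δ_free = Σ αᵢΔT Lᵢ = 10.7×10⁻⁶×167×170 + 22.6×10⁻⁶×167×825 = 3.417 mm.
The walls prevent any net length change, so an axial force P (same in every segment) develops. Compatibility: P · Σ Lᵢ/(AᵢEᵢ) = δ_free.
Σ Lᵢ/(AᵢEᵢ) = 170/(1475×116×10³) + 825/(1875×71×10³) = 7.191×10⁻⁶ mm/N.
Hence P = δ_free / Σ(L/AE) = 3.417/7.191×10⁻⁶ = 475.3 kN (tensile).
σ_{cast iron} = P / A = 475300 / 1475 = 322.2 MPa.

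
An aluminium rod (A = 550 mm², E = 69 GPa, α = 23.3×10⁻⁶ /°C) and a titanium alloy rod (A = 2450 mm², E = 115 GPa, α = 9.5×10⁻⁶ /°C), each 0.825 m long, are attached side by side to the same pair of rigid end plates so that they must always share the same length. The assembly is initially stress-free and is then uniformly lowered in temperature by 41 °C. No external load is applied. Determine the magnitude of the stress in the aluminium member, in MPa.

σ ≈ 34.4 MPa (tensile)

The aluminium has the larger α, so on cooling it would change length more than the titanium alloy if both were free. The rigid plates force a common final length, so the aluminium is put into tension and the titanium alloy into compression, with equal and opposite forces P (no external load).
Equating the net (thermal + elastic) strains gives |α₁ − α₂|·ΔT = P·[1/(A₁E₁) + 1/(A₂E₂)].
|α₁ − α₂|·ΔT = 13.8×10⁻⁶ × 41 = 0.0005658.
1/(A₁E₁) + 1/(A₂E₂) = 1/(550×69×10³) + 1/(2450×115×10³) = 2.99×10⁻⁸ N⁻¹.
So P = 0.0005658 / 2.99×10⁻⁸ = 18.92 kN.
σ_{aluminium} = P/A₁ = 18920/550 = 34.41 MPa, tensile.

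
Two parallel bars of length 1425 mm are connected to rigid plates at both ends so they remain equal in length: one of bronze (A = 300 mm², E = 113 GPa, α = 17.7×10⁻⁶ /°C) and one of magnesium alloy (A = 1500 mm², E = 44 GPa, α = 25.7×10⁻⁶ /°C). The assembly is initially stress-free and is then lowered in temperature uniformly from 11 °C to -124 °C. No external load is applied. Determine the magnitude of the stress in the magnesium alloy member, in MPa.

The magnesium alloy has the larger α, so on cooling it would change length more than the bronze if both were free. The rigid plates force a common final length, so the magnesium alloy is put into tension and the bronze into compression, with equal and opposite forces P (no external load).
Setting the final lengths equal and cancelling L: (α₁ − α₂)ΔT = P/(A₁E₁) + P/(A₂E₂).
|α₁ − α₂|·ΔT = 8×10⁻⁶ × 135 = 0.00108.
1/(A₁E₁) + 1/(A₂E₂) = 1/(300×113×10³) + 1/(1500×44×10³) = 4.465×10⁻⁸ N⁻¹.
P = 0.00108 / 4.465×10⁻⁸ = 24190 N = 24.19 kN.
σ_{magnesium alloy} = P/A₂ = 24190/1500 = 16.13 MPa, tensile.

σ ≈ 16.1 MPa (tensile)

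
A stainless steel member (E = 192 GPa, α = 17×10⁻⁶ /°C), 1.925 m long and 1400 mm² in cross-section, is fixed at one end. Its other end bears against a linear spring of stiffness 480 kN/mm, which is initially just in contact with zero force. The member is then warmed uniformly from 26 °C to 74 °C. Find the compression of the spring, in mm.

δ ≈ 0.354 mm

The unrestrained thermal change is αΔT L = 17×10⁻⁶ × 48 × 1925 = 1.571 mm.
With a force P in the spring, the elastic change of the member is PL/(AE) and that of the spring is P/k; compatibility requires their sum to equal δ_free.
P [ L/(AE) + 1/k ] = δ_free → P [ 1925/(1400×192×10³) + 1/(480×10³) ] = 1.571.
P = 1.571 / 9.245×10⁻⁶ = 169900 N.
Spring compression = P/k = 169900/(480×10³) = 0.354 mm.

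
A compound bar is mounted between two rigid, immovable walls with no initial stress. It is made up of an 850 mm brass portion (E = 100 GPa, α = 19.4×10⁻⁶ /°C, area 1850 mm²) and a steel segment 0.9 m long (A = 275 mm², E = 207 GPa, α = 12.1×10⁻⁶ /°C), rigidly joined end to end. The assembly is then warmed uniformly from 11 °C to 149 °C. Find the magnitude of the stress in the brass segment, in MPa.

Free thermal expansion of the whole bar: Σ αᵢΔT Lᵢ = 19.4×10⁻⁶×138×850 + 12.1×10⁻⁶×138×900 = 3.778 mm.
The walls prevent any net length change, so an axial force P (same in every segment) develops. Compatibility: P · Σ Lᵢ/(AᵢEᵢ) = δ_free.
Σ Lᵢ/(AᵢEᵢ) = 850/(1850×100×10³) + 900/(275×207×10³) = 2.04×10⁻⁵ mm/N.
Hence P = δ_free / Σ(L/AE) = 3.778/2.04×10⁻⁵ = 185.2 kN (compressive).
σ_{brass} = P / A = 185200 / 1850 = 100.1 MPa.

σ ≈ 100 MPa (compressive)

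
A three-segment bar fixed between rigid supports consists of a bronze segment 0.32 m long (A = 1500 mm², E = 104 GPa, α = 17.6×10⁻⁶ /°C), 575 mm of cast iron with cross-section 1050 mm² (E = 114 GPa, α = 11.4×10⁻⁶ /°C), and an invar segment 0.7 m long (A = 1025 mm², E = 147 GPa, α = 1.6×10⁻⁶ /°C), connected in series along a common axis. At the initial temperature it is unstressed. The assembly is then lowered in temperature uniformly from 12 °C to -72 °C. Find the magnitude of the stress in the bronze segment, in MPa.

If the supports were absent, the total length change would be Σ αᵢΔT Lᵢ = 17.6×10⁻⁶×84×320 + 11.4×10⁻⁶×84×575 + 1.6×10⁻⁶×84×700 = 1.118 mm.
The rigid supports impose zero overall length change; the single axial force P common to all segments must satisfy P Σ Lᵢ/(AᵢEᵢ) = δ_free.
The series flexibility is Σ Lᵢ/(AᵢEᵢ) = 320/(1500×104×10³) + 575/(1050×114×10³) + 700/(1025×147×10³) = 1.15×10⁻⁵ mm/N.
So P = 1.118 / 1.15×10⁻⁵ = 97.19 kN, tensile.
σ_{bronze} = P / A = 97190 / 1500 = 64.8 MPa.

σ ≈ 64.8 MPa (tensile)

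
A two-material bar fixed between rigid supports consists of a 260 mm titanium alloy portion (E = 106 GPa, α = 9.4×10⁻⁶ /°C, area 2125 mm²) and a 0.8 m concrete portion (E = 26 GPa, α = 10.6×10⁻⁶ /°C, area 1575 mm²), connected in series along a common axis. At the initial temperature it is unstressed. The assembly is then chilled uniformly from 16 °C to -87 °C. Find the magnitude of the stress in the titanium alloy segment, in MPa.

With the walls removed the bar would change length by δ_free = Σ αᵢΔT Lᵢ = 9.4×10⁻⁶×103×260 + 10.6×10⁻⁶×103×800 = 1.125 mm.
The rigid supports impose zero overall length change; the single axial force P common to all segments must satisfy P Σ Lᵢ/(AᵢEᵢ) = δ_free.
Σ Lᵢ/(AᵢEᵢ) = 260/(2125×106×10³) + 800/(1575×26×10³) = 2.069×10⁻⁵ mm/N.
P = 1.125 / 2.069×10⁻⁵ = 54380 N = 54.38 kN, tensile.
σ_{titanium alloy} = P / A = 54380 / 2125 = 25.59 MPa.

σ ≈ 25.6 MPa (tensile)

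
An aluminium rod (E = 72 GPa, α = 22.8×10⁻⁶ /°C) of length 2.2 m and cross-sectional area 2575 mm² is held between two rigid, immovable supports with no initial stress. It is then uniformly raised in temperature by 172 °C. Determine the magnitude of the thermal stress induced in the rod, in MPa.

σ ≈ 282 MPa (compressive)

With length fixed, the mechanical strain must cancel the thermal strain αΔT = 22.8×10⁻⁶ × 172 = 3921.6×10⁻⁶.
Hence σ = E·αΔT = 72×10³ × 3921.6×10⁻⁶ = 282.4 MPa, compressive.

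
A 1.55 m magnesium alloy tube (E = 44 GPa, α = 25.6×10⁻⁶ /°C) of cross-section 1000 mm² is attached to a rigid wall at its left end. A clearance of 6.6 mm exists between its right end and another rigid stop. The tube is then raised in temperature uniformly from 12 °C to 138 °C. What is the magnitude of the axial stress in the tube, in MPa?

If the wall were absent the tube would grow by αΔT L = 25.6×10⁻⁶ × 126 × 1550 = 5 mm.
This is smaller than the 6.6 mm clearance, so the tube expands freely without reaching the stop — the stress is zero.

σ ≈ 0 MPa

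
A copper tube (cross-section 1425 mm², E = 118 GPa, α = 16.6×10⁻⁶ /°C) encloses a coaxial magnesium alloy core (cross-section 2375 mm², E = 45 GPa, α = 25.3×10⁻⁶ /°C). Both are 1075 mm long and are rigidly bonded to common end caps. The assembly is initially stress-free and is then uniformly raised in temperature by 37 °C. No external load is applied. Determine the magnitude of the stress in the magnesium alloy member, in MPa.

σ ≈ 8.86 MPa (compressive)

Equilibrium of a rigid end plate with no external load gives equal and opposite internal forces ±P in the two members. Since α_{magnesium alloy} > α_{copper}, heating drives the magnesium alloy into compression and the copper into tension.
Setting the final lengths equal and cancelling L: (α₁ − α₂)ΔT = P/(A₁E₁) + P/(A₂E₂).
|α₁ − α₂|·ΔT = 8.7×10⁻⁶ × 37 = 0.0003219.
1/(A₁E₁) + 1/(A₂E₂) = 1/(1425×118×10³) + 1/(2375×45×10³) = 1.53×10⁻⁸ N⁻¹.
P = 0.0003219 / 1.53×10⁻⁸ = 21030 N = 21.03 kN.
σ_{magnesium alloy} = P/A₂ = 21030/2375 = 8.856 MPa, compressive.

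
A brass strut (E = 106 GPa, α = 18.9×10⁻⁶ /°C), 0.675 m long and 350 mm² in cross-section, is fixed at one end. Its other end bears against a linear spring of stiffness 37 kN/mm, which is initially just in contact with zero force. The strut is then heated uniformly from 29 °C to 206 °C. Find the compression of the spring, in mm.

The unrestrained thermal change is αΔT L = 18.9×10⁻⁶ × 177 × 675 = 2.258 mm.
Let P be the compressive force at the spring. The strut shortens elastically by PL/(AE) and the spring compresses by P/k; together these equal δ_free.
P [ L/(AE) + 1/k ] = δ_free → P [ 675/(350×106×10³) + 1/(37×10³) ] = 2.258.
P = 2.258 / 4.522×10⁻⁵ = 49930 N.
Spring compression = P/k = 49930/(37×10³) = 1.35 mm.

δ ≈ 1.35 mm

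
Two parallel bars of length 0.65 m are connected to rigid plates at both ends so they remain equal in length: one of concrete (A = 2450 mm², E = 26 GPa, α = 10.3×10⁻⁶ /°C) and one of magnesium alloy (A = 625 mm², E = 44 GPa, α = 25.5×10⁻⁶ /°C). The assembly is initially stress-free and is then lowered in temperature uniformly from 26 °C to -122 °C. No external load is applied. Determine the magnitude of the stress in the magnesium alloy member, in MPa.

σ ≈ 69.1 MPa (tensile)

Equilibrium of a rigid end plate with no external load gives equal and opposite internal forces ±P in the two members. Since α_{magnesium alloy} > α_{concrete}, cooling drives the magnesium alloy into tension and the concrete into compression.
Compatibility of the two members (thermal + elastic change equal): (α₁ − α₂)ΔT = P·[1/(A₁E₁) + 1/(A₂E₂)].
|α₁ − α₂|·ΔT = 15.2×10⁻⁶ × 148 = 0.00225.
1/(A₁E₁) + 1/(A₂E₂) = 1/(2450×26×10³) + 1/(625×44×10³) = 5.206×10⁻⁸ N⁻¹.
P = 0.00225 / 5.206×10⁻⁸ = 43210 N = 43.21 kN.
σ_{magnesium alloy} = P/A₂ = 43210/625 = 69.14 MPa, tensile.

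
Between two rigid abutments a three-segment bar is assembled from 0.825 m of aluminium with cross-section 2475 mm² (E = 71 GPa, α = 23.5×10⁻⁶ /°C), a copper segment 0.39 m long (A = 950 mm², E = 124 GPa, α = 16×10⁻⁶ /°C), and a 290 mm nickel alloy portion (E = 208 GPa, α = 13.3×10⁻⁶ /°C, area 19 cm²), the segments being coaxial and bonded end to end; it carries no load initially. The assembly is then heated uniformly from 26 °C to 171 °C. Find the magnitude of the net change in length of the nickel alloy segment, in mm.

|ΔL| ≈ 0.2 mm

Free thermal expansion of the whole bar: Σ αᵢΔT Lᵢ = 23.5×10⁻⁶×145×825 + 16×10⁻⁶×145×390 + 13.3×10⁻⁶×145×290 = 4.275 mm.
The rigid supports impose zero overall length change; the single axial force P common to all segments must satisfy P Σ Lᵢ/(AᵢEᵢ) = δ_free.
The series flexibility is Σ Lᵢ/(AᵢEᵢ) = 825/(2475×71×10³) + 390/(950×124×10³) + 290/(1900×208×10³) = 8.739×10⁻⁶ mm/N.
Hence P = δ_free / Σ(L/AE) = 4.275/8.739×10⁻⁶ = 489.2 kN (compressive).
For the nickel alloy segment, free thermal change = 13.3×10⁻⁶×145×290 = 0.5593 mm and elastic change from P = 489200×290/(1900×208×10³) = 0.359 mm; these oppose, so the net change is 0.2 mm (segment lengthens).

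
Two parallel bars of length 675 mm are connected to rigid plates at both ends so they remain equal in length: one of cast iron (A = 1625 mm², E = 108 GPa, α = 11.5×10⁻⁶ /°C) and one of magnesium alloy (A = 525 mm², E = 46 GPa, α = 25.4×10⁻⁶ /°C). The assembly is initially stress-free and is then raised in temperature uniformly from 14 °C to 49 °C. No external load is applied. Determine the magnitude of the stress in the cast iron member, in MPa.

Both members must finish at the same length. With the larger α, the magnesium alloy tends to over-expand; the plates restrain it, putting the magnesium alloy in compression and the cast iron in tension. With no external load the two internal forces are equal and opposite, magnitude P.
Equating the net (thermal + elastic) strains gives |α₁ − α₂|·ΔT = P·[1/(A₁E₁) + 1/(A₂E₂)].
|α₁ − α₂|·ΔT = 13.9×10⁻⁶ × 35 = 0.0004865.
1/(A₁E₁) + 1/(A₂E₂) = 1/(1625×108×10³) + 1/(525×46×10³) = 4.711×10⁻⁸ N⁻¹.
P = 0.0004865 / 4.711×10⁻⁸ = 10330 N = 10.33 kN.
σ_{cast iron} = P/A₁ = 10330/1625 = 6.356 MPa, tensile.

σ ≈ 6.36 MPa (tensile)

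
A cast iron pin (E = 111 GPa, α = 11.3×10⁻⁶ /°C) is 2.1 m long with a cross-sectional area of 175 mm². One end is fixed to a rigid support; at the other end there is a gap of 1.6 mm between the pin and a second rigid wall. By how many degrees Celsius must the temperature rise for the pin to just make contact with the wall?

ΔT ≈ 67.4 °C

Contact occurs when the free expansion equals the gap: αΔT L = 1.6 mm.
ΔT = 1.6 / (11.3×10⁻⁶ × 2100) = 67.43 °C.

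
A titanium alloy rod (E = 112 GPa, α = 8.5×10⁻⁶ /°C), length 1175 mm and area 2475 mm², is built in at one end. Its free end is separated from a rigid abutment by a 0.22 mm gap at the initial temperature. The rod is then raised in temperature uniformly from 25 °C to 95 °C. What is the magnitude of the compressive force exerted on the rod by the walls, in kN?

If the wall were absent the rod would grow by αΔT L = 8.5×10⁻⁶ × 70 × 1175 = 0.6991 mm.
This exceeds the 0.22 mm gap, so the wall pushes back. The portion of expansion that must be recovered elastically is δ_free − gap = 0.6991 − 0.22 = 0.4791 mm.
So σ = E(δ_free − g)/L = 112×10³ × 0.4791/1175 = 45.67 MPa.
Force on the wall = σA = 45.67 × 2475 mm² = 113 kN.

P ≈ 113 kN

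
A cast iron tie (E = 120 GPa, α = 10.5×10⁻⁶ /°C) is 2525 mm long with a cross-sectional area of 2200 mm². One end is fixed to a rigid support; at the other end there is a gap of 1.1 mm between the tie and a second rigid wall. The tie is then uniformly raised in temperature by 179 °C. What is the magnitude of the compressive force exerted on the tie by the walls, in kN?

If the wall were absent the tie would grow by αΔT L = 10.5×10⁻⁶ × 179 × 2525 = 4.746 mm.
The gap closes (δ_free > 1.1 mm) and the wall then resists a further 4.746 − 1.1 = 3.646 mm of expansion.
That suppressed elongation corresponds to σ = E·Δ/L = 120×10³ × 3.646/2525 = 173.3 MPa.
P = σA = 173.3 × 2200 = 381.2 kN.

P ≈ 381 kN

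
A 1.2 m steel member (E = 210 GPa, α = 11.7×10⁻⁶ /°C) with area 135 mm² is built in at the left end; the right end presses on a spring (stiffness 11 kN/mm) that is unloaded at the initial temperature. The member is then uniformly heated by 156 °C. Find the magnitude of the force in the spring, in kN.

The unrestrained thermal change is αΔT L = 11.7×10⁻⁶ × 156 × 1200 = 2.19 mm.
Let P be the compressive force at the spring. The member shortens elastically by PL/(AE) and the spring compresses by P/k; together these equal δ_free.
P [ L/(AE) + 1/k ] = δ_free → P [ 1200/(135×210×10³) + 1/(11×10³) ] = 2.19.
P = 2.19 / 0.0001332 = 16440 N.

P ≈ 16.4 kN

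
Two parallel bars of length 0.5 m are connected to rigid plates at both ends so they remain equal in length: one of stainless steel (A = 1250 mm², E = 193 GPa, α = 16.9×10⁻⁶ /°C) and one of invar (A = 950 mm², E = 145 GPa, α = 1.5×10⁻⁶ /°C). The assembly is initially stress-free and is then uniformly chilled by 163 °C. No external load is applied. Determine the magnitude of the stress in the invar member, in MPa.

σ ≈ 232 MPa (compressive)

The stainless steel has the larger α, so on cooling it would change length more than the invar if both were free. The rigid plates force a common final length, so the stainless steel is put into tension and the invar into compression, with equal and opposite forces P (no external load).
Compatibility of the two members (thermal + elastic change equal): (α₁ − α₂)ΔT = P·[1/(A₁E₁) + 1/(A₂E₂)].
|α₁ − α₂|·ΔT = 15.4×10⁻⁶ × 163 = 0.00251.
1/(A₁E₁) + 1/(A₂E₂) = 1/(1250×193×10³) + 1/(950×145×10³) = 1.14×10⁻⁸ N⁻¹.
P = 0.00251 / 1.14×10⁻⁸ = 220100 N = 220.1 kN.
σ_{invar} = P/A₂ = 220100/950 = 231.7 MPa, compressive.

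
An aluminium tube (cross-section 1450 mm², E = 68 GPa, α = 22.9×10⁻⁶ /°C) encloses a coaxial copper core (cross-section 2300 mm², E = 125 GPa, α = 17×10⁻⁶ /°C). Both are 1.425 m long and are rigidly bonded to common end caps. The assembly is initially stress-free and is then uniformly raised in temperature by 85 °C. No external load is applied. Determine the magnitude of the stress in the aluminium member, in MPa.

Equilibrium of a rigid end plate with no external load gives equal and opposite internal forces ±P in the two members. Since α_{aluminium} > α_{copper}, heating drives the aluminium into compression and the copper into tension.
Compatibility of the two members (thermal + elastic change equal): (α₁ − α₂)ΔT = P·[1/(A₁E₁) + 1/(A₂E₂)].
|α₁ − α₂|·ΔT = 5.9×10⁻⁶ × 85 = 0.0005015.
1/(A₁E₁) + 1/(A₂E₂) = 1/(1450×68×10³) + 1/(2300×125×10³) = 1.362×10⁻⁸ N⁻¹.
So P = 0.0005015 / 1.362×10⁻⁸ = 36.82 kN.
σ_{aluminium} = P/A₁ = 36820/1450 = 25.39 MPa, compressive.

σ ≈ 25.4 MPa (compressive)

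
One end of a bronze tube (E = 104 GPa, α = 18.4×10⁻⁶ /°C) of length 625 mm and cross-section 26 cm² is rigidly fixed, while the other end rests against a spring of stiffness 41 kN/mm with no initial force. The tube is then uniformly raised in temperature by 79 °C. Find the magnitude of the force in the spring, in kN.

Free thermal expansion: δ_free = αΔT L = 18.4×10⁻⁶ × 79 × 625 = 0.9085 mm.
Let P be the compressive force at the spring. The tube shortens elastically by PL/(AE) and the spring compresses by P/k; together these equal δ_free.
So P = δ_free / [L/(AE) + 1/k] = 0.9085 / [ 625/(2600×104×10³) + 1/(41×10³) ].
P = 0.9085 / 2.67×10⁻⁵ = 34020 N.

P ≈ 34 kN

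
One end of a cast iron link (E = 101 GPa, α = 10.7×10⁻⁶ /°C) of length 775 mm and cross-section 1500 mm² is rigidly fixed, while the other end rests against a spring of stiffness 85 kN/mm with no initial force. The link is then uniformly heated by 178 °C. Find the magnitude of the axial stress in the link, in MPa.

The unrestrained thermal change is αΔT L = 10.7×10⁻⁶ × 178 × 775 = 1.476 mm.
With a force P in the spring, the elastic change of the link is PL/(AE) and that of the spring is P/k; compatibility requires their sum to equal δ_free.
P [ L/(AE) + 1/k ] = δ_free → P [ 775/(1500×101×10³) + 1/(85×10³) ] = 1.476.
P = 1.476 / 1.688×10⁻⁵ = 87440 N.
σ = P/A = 87440/1500 = 58.3 MPa.

σ ≈ 58.3 MPa (compressive)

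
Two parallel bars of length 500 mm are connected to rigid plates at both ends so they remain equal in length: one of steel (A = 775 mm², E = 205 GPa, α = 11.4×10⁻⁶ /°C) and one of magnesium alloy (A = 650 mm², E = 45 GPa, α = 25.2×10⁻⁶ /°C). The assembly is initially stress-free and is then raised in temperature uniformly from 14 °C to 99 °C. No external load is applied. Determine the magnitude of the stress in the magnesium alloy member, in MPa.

The magnesium alloy has the larger α, so on heating it would change length more than the steel if both were free. The rigid plates force a common final length, so the magnesium alloy is put into compression and the steel into tension, with equal and opposite forces P (no external load).
Compatibility of the two members (thermal + elastic change equal): (α₁ − α₂)ΔT = P·[1/(A₁E₁) + 1/(A₂E₂)].
|α₁ − α₂|·ΔT = 13.8×10⁻⁶ × 85 = 0.001173.
1/(A₁E₁) + 1/(A₂E₂) = 1/(775×205×10³) + 1/(650×45×10³) = 4.048×10⁻⁸ N⁻¹.
P = 0.001173 / 4.048×10⁻⁸ = 28980 N = 28.98 kN.
σ_{magnesium alloy} = P/A₂ = 28980/650 = 44.58 MPa, compressive.

σ ≈ 44.6 MPa (compressive)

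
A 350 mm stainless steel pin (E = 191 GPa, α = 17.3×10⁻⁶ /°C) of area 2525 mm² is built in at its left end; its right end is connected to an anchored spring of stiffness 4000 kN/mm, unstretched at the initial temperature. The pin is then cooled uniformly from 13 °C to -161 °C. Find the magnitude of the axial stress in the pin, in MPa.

σ ≈ 428 MPa (tensile)

If the spring were absent the pin would shorten by αΔT L = 17.3×10⁻⁶ × 174 × 350 = 1.054 mm.
With a force P in the spring, the elastic change of the pin is PL/(AE) and that of the spring is P/k; compatibility requires their sum to equal δ_free.
P [ L/(AE) + 1/k ] = δ_free → P [ 350/(2525×191×10³) + 1/(4000×10³) ] = 1.054.
P = 1.054 / 9.757×10⁻⁷ = 1.08×10⁶ N.
σ = P/A = 1.08×10⁶/2525 = 427.6 MPa.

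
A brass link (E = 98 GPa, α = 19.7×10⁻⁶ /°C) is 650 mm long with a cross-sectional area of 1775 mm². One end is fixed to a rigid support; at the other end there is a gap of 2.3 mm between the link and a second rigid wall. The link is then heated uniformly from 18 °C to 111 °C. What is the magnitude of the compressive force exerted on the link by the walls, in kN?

P ≈ 0 kN

If the wall were absent the link would grow by αΔT L = 19.7×10⁻⁶ × 93 × 650 = 1.191 mm.
Since δ_free = 1.19 mm is less than the 2.3 mm gap, the link never touches the wall. No axial force develops.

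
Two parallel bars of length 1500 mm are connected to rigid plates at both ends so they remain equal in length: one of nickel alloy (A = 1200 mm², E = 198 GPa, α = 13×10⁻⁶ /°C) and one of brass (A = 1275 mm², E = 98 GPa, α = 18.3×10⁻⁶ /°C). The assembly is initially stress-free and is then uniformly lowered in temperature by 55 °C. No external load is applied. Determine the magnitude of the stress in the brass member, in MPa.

Both members must finish at the same length. With the larger α, the brass tends to over-contract; the plates restrain it, putting the brass in tension and the nickel alloy in compression. With no external load the two internal forces are equal and opposite, magnitude P.
Compatibility of the two members (thermal + elastic change equal): (α₁ − α₂)ΔT = P·[1/(A₁E₁) + 1/(A₂E₂)].
|α₁ − α₂|·ΔT = 5.3×10⁻⁶ × 55 = 0.0002915.
1/(A₁E₁) + 1/(A₂E₂) = 1/(1200×198×10³) + 1/(1275×98×10³) = 1.221×10⁻⁸ N⁻¹.
So P = 0.0002915 / 1.221×10⁻⁸ = 23.87 kN.
σ_{brass} = P/A₂ = 23870/1275 = 18.72 MPa, tensile.

σ ≈ 18.7 MPa (tensile)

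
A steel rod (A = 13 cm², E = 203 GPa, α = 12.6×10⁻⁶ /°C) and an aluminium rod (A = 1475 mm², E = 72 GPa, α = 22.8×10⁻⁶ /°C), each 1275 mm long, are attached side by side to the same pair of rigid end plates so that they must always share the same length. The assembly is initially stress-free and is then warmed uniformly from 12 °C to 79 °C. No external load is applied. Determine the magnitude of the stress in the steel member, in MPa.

σ ≈ 39.8 MPa (tensile)

Equilibrium of a rigid end plate with no external load gives equal and opposite internal forces ±P in the two members. Since α_{aluminium} > α_{steel}, heating drives the aluminium into compression and the steel into tension.
Setting the final lengths equal and cancelling L: (α₁ − α₂)ΔT = P/(A₁E₁) + P/(A₂E₂).
|α₁ − α₂|·ΔT = 10.2×10⁻⁶ × 67 = 0.0006834.
1/(A₁E₁) + 1/(A₂E₂) = 1/(1300×203×10³) + 1/(1475×72×10³) = 1.321×10⁻⁸ N⁻¹.
P = 0.0006834 / 1.321×10⁻⁸ = 51750 N = 51.75 kN.
σ_{steel} = P/A₁ = 51750/1300 = 39.81 MPa, tensile.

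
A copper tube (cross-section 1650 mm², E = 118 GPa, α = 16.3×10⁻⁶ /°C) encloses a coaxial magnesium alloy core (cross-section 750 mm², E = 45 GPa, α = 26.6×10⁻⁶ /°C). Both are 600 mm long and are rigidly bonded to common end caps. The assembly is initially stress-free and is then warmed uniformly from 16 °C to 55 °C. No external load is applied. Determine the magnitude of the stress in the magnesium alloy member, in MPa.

σ ≈ 15.4 MPa (compressive)

Equilibrium of a rigid end plate with no external load gives equal and opposite internal forces ±P in the two members. Since α_{magnesium alloy} > α_{copper}, heating drives the magnesium alloy into compression and the copper into tension.
Setting the final lengths equal and cancelling L: (α₁ − α₂)ΔT = P/(A₁E₁) + P/(A₂E₂).
|α₁ − α₂|·ΔT = 10.3×10⁻⁶ × 39 = 0.0004017.
1/(A₁E₁) + 1/(A₂E₂) = 1/(1650×118×10³) + 1/(750×45×10³) = 3.477×10⁻⁸ N⁻¹.
P = 0.0004017 / 3.477×10⁻⁸ = 11550 N = 11.55 kN.
σ_{magnesium alloy} = P/A₂ = 11550/750 = 15.41 MPa, compressive.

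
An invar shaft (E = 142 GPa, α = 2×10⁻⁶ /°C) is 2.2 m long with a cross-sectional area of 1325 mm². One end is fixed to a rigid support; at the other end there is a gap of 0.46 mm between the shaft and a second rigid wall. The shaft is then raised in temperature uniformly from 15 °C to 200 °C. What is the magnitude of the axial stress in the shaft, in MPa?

σ ≈ 22.8 MPa (compressive)

Free thermal elongation = αΔT L = 2×10⁻⁶ × 185 × 2200 = 0.814 mm.
This exceeds the 0.46 mm gap, so the wall pushes back. The portion of expansion that must be recovered elastically is δ_free − gap = 0.814 − 0.46 = 0.354 mm.
That suppressed elongation corresponds to σ = E·Δ/L = 142×10³ × 0.354/2200 = 22.85 MPa.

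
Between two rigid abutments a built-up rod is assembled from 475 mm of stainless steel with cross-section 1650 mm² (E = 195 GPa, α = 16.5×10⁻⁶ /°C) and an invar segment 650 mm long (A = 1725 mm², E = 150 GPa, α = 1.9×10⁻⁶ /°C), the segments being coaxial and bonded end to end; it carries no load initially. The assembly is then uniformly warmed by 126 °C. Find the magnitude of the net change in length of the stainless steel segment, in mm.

|ΔL| ≈ 0.564 mm

Free thermal expansion of the whole bar: Σ αᵢΔT Lᵢ = 16.5×10⁻⁶×126×475 + 1.9×10⁻⁶×126×650 = 1.143 mm.
The rigid supports impose zero overall length change; the single axial force P common to all segments must satisfy P Σ Lᵢ/(AᵢEᵢ) = δ_free.
The series flexibility is Σ Lᵢ/(AᵢEᵢ) = 475/(1650×195×10³) + 650/(1725×150×10³) = 3.988×10⁻⁶ mm/N.
Hence P = δ_free / Σ(L/AE) = 1.143/3.988×10⁻⁶ = 286.6 kN (compressive).
For the stainless steel segment, free thermal change = 16.5×10⁻⁶×126×475 = 0.9875 mm and elastic change from P = 286600×475/(1650×195×10³) = 0.4231 mm; these oppose, so the net change is 0.564 mm (segment lengthens).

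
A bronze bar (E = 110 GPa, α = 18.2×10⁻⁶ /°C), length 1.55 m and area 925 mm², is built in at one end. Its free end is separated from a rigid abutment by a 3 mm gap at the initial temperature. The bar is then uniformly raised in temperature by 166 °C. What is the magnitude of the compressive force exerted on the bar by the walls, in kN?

P ≈ 110 kN

Free thermal elongation = αΔT L = 18.2×10⁻⁶ × 166 × 1550 = 4.683 mm.
The gap closes (δ_free > 3 mm) and the wall then resists a further 4.683 − 3 = 1.683 mm of expansion.
Compatibility: PL/(AE) = 1.683 mm, so σ = P/A = E × (1.683/1550) = 119.4 MPa.
P = σA = 119.4 × 925 = 110.5 kN.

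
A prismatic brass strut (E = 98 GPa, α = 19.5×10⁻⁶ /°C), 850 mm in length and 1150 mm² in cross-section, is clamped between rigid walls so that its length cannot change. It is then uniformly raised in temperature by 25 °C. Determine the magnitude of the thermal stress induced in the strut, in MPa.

The supports are rigid, so the total axial strain is zero. The restrained thermal strain is ε = αΔT = 19.5×10⁻⁶ × 25 = 487.5×10⁻⁶.
σ = EαΔT = 98×10³ × 19.5×10⁻⁶ × 25 = 47.77 MPa (compressive; the strut is trying to expand).

σ ≈ 47.8 MPa (compressive)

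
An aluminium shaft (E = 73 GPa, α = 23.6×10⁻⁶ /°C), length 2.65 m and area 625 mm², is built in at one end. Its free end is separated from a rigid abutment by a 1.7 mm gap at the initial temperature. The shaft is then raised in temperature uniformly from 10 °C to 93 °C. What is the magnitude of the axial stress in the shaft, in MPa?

σ ≈ 96.2 MPa (compressive)

Free thermal elongation = αΔT L = 23.6×10⁻⁶ × 83 × 2650 = 5.191 mm.
This exceeds the 1.7 mm gap, so the wall pushes back. The portion of expansion that must be recovered elastically is δ_free − gap = 5.191 − 1.7 = 3.491 mm.
That suppressed elongation corresponds to σ = E·Δ/L = 73×10³ × 3.491/2650 = 96.16 MPa.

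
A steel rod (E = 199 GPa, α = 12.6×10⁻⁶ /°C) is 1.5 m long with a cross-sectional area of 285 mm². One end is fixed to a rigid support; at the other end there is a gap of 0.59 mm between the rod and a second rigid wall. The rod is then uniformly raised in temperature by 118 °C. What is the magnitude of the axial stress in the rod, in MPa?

σ ≈ 218 MPa (compressive)

Free thermal elongation = αΔT L = 12.6×10⁻⁶ × 118 × 1500 = 2.23 mm.
After closing the 0.59 mm clearance, 2.23 − 0.59 = 1.64 mm of expansion remains to be suppressed by the wall.
That suppressed elongation corresponds to σ = E·Δ/L = 199×10³ × 1.64/1500 = 217.6 MPa.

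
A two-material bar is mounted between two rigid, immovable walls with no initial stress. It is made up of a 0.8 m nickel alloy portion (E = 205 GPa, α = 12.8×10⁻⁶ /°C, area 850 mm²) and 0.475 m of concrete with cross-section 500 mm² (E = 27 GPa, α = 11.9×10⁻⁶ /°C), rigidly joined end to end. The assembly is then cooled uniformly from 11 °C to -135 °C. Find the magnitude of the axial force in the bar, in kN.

P ≈ 58.3 kN (tensile)

With the walls removed the bar would change length by δ_free = Σ αᵢΔT Lᵢ = 12.8×10⁻⁶×146×800 + 11.9×10⁻⁶×146×475 = 2.32 mm.
Since the ends are fixed, an axial force P builds up, equal in every segment, with P · Σ Lᵢ/(AᵢEᵢ) = δ_free.
The series flexibility is Σ Lᵢ/(AᵢEᵢ) = 800/(850×205×10³) + 475/(500×27×10³) = 3.978×10⁻⁵ mm/N.
So P = 2.32 / 3.978×10⁻⁵ = 58.33 kN, tensile.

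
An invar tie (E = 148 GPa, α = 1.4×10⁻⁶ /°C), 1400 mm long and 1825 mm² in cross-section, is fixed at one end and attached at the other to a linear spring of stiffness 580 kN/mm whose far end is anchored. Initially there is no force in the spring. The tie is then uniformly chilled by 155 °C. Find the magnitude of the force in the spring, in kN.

If the spring were absent the tie would shorten by αΔT L = 1.4×10⁻⁶ × 155 × 1400 = 0.3038 mm.
With a force P in the spring, the elastic change of the tie is PL/(AE) and that of the spring is P/k; compatibility requires their sum to equal δ_free.
So P = δ_free / [L/(AE) + 1/k] = 0.3038 / [ 1400/(1825×148×10³) + 1/(580×10³) ].
P = 0.3038 / 6.907×10⁻⁶ = 43980 N.

P ≈ 44 kN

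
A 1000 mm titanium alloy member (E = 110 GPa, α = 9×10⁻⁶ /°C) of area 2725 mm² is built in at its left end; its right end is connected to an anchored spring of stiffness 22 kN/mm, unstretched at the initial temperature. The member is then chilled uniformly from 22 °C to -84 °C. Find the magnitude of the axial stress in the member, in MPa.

Free thermal contraction: δ_free = αΔT L = 9×10⁻⁶ × 106 × 1000 = 0.954 mm.
With a force P in the spring, the elastic change of the member is PL/(AE) and that of the spring is P/k; compatibility requires their sum to equal δ_free.
So P = δ_free / [L/(AE) + 1/k] = 0.954 / [ 1000/(2725×110×10³) + 1/(22×10³) ].
P = 0.954 / 4.879×10⁻⁵ = 19550 N.
σ = P/A = 19550/2725 = 7.175 MPa.

σ ≈ 7.18 MPa (tensile)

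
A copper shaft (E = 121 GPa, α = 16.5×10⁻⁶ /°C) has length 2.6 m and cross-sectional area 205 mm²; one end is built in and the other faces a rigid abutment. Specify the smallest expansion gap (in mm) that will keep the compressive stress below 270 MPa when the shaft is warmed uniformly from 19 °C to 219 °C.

Free expansion if unrestrained: δ_free = αΔT L = 16.5×10⁻⁶ × 200 × 2600 = 8.58 mm.
At the allowable stress the elastic shortening the wall may impose is σL/E = 270 × 2600 / (121×10³) = 5.802 mm.
So the gap has to take up the difference, g_min = δ_free − σL/E = 8.58 − 5.802 = 2.778 mm.

g ≈ 2.78 mm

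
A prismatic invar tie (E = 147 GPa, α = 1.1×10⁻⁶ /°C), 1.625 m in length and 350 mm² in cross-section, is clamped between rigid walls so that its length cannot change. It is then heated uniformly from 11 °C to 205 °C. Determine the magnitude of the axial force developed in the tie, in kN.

Full restraint means ε = 0, so the stress is σ = EαΔT = 147×10³ × 1.1×10⁻⁶ × 194 = 31.37 MPa.
P = AEαΔT = 350 × 147×10³ × 1.1×10⁻⁶ × 194 = 10.98 kN (compressive).

P ≈ 11 kN (compressive)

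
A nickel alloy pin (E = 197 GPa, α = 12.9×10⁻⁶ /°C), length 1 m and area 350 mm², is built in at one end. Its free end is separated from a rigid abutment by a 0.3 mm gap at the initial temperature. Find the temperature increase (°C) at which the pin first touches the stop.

ΔT ≈ 23.3 °C

The gap closes when αΔT L = 0.3 mm, since the pin is still unstressed at that instant.
ΔT = 0.3 / (12.9×10⁻⁶ × 1000) = 23.26 °C.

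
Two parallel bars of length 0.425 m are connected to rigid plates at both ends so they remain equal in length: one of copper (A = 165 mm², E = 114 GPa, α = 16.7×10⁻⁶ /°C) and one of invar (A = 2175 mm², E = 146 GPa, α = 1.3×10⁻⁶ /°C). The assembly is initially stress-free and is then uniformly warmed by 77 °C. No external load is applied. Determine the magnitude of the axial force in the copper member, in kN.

The copper has the larger α, so on heating it would change length more than the invar if both were free. The rigid plates force a common final length, so the copper is put into compression and the invar into tension, with equal and opposite forces P (no external load).
Compatibility of the two members (thermal + elastic change equal): (α₁ − α₂)ΔT = P·[1/(A₁E₁) + 1/(A₂E₂)].
|α₁ − α₂|·ΔT = 15.4×10⁻⁶ × 77 = 0.001186.
1/(A₁E₁) + 1/(A₂E₂) = 1/(165×114×10³) + 1/(2175×146×10³) = 5.631×10⁻⁸ N⁻¹.
P = 0.001186 / 5.631×10⁻⁸ = 21060 N = 21.06 kN.

P ≈ 21.1 kN (compressive in the copper)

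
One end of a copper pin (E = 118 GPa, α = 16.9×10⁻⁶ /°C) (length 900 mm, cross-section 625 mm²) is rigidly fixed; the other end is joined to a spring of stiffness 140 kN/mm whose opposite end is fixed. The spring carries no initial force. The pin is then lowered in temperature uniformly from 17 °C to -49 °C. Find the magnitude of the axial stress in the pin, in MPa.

σ ≈ 83 MPa (tensile)

The unrestrained thermal change is αΔT L = 16.9×10⁻⁶ × 66 × 900 = 1.004 mm.
With a force P in the spring, the elastic change of the pin is PL/(AE) and that of the spring is P/k; compatibility requires their sum to equal δ_free.
P [ L/(AE) + 1/k ] = δ_free → P [ 900/(625×118×10³) + 1/(140×10³) ] = 1.004.
P = 1.004 / 1.935×10⁻⁵ = 51890 N.
σ = P/A = 51890/625 = 83.02 MPa.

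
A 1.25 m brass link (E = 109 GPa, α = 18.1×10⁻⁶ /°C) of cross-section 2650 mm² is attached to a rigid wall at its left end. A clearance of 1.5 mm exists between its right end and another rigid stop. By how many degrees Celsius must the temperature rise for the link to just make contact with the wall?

ΔT ≈ 66.3 °C

Contact occurs when the free expansion equals the gap: αΔT L = 1.5 mm.
ΔT = 1.5 / (18.1×10⁻⁶ × 1250) = 66.3 °C.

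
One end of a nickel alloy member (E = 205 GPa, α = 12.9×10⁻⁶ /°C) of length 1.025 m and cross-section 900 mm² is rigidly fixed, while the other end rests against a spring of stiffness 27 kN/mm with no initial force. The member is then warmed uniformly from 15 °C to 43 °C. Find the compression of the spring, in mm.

δ ≈ 0.322 mm

Free thermal expansion: δ_free = αΔT L = 12.9×10⁻⁶ × 28 × 1025 = 0.3702 mm.
Let P be the compressive force at the spring. The member shortens elastically by PL/(AE) and the spring compresses by P/k; together these equal δ_free.
So P = δ_free / [L/(AE) + 1/k] = 0.3702 / [ 1025/(900×205×10³) + 1/(27×10³) ].
P = 0.3702 / 4.259×10⁻⁵ = 8692 N.
Spring compression = P/k = 8692/(27×10³) = 0.3219 mm.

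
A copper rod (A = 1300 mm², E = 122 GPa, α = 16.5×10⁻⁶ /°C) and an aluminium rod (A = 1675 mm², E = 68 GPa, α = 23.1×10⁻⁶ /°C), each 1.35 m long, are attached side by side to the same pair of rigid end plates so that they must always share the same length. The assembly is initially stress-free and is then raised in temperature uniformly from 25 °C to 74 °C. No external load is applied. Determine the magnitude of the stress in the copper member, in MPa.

σ ≈ 16.5 MPa (tensile)

Equilibrium of a rigid end plate with no external load gives equal and opposite internal forces ±P in the two members. Since α_{aluminium} > α_{copper}, heating drives the aluminium into compression and the copper into tension.
Compatibility of the two members (thermal + elastic change equal): (α₁ − α₂)ΔT = P·[1/(A₁E₁) + 1/(A₂E₂)].
|α₁ − α₂|·ΔT = 6.6×10⁻⁶ × 49 = 0.0003234.
1/(A₁E₁) + 1/(A₂E₂) = 1/(1300×122×10³) + 1/(1675×68×10³) = 1.508×10⁻⁸ N⁻¹.
So P = 0.0003234 / 1.508×10⁻⁸ = 21.44 kN.
σ_{copper} = P/A₁ = 21440/1300 = 16.49 MPa, tensile.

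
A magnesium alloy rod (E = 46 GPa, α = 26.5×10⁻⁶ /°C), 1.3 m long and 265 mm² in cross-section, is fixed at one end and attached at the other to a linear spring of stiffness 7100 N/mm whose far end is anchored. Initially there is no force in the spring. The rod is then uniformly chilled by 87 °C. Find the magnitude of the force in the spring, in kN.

Free thermal contraction: δ_free = αΔT L = 26.5×10⁻⁶ × 87 × 1300 = 2.997 mm.
With a force P in the spring, the elastic change of the rod is PL/(AE) and that of the spring is P/k; compatibility requires their sum to equal δ_free.
P [ L/(AE) + 1/k ] = δ_free → P [ 1300/(265×46×10³) + 1/(7100) ] = 2.997.
P = 2.997 / 0.0002475 = 12110 N.

P ≈ 12.1 kN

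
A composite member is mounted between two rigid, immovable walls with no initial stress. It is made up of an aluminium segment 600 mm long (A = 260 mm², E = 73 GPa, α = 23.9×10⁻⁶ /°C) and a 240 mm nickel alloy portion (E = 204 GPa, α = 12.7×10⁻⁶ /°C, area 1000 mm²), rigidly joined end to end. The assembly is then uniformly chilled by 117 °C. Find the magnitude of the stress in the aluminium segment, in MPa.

With the walls removed the bar would change length by δ_free = Σ αᵢΔT Lᵢ = 23.9×10⁻⁶×117×600 + 12.7×10⁻⁶×117×240 = 2.034 mm.
Since the ends are fixed, an axial force P builds up, equal in every segment, with P · Σ Lᵢ/(AᵢEᵢ) = δ_free.
Σ Lᵢ/(AᵢEᵢ) = 600/(260×73×10³) + 240/(1000×204×10³) = 3.279×10⁻⁵ mm/N.
P = 2.034 / 3.279×10⁻⁵ = 62050 N = 62.05 kN, tensile.
σ_{aluminium} = P / A = 62050 / 260 = 238.6 MPa.

σ ≈ 239 MPa (tensile)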